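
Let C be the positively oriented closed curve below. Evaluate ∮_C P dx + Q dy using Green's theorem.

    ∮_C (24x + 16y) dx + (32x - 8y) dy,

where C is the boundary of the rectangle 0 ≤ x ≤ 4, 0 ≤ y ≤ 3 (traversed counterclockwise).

Green's theorem converts the closed line integral into a double integral over the enclosed region D:

    ∮_C P dx + Q dy = ∬_D (∂Q/∂x - ∂P/∂y) dA.

Here P = 24x + 16y, Q = 32x - 8y, so

    ∂Q/∂x = 32,    ∂P/∂y = 16,
    ∂Q/∂x - ∂P/∂y = 16.

D is the region 0 ≤ x ≤ 4, 0 ≤ y ≤ 3. Evaluating the double integral:

    ∬_D (16) dA = ∫_0^{4} ∫_0^{3} (16) dy dx.

Inner (y from 0 to 3): 48.
Outer (x from 0 to 4): 192.

Therefore ∮_C P dx + Q dy = 192.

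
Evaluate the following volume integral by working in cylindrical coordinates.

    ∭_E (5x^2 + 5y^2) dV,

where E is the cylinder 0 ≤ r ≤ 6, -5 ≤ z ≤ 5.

In cylindrical coordinates, x = r cos(θ), y = r sin(θ), z = z, and dV = r dr dθ dz.

The integrand becomes 5r^2, so

    ∭_E (5x^2 + 5y^2) dV = ∫_{0}^{2π} ∫_{0}^{6} ∫_{-5}^{5} (5r^2) · r dz dr dθ.

Inner (z): 50r^3.
Middle (r from 0 to 6): 16200.
Outer (θ): 32400π.

Therefore the triple integral equals 32400π.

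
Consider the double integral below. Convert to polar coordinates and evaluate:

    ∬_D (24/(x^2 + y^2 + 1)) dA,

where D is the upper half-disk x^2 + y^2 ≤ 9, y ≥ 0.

The region D is 0 ≤ r ≤ 3, 0 ≤ θ ≤ π in polar coordinates, where x = r cos(θ), y = r sin(θ), and dA = r dr dθ.

Under the substitution, the integrand becomes 24/(r^2 + 1), so

    ∬_D (24/(x^2 + y^2 + 1)) dA = ∫_{0}^{π} ∫_{0}^{3} (24/(r^2 + 1)) · r dr dθ.

Inner integral (in r): ∫_{0}^{3} (24/(r^2 + 1)) · r dr = log(1000000000000).

Outer integral (in θ): ∫_{0}^{π} (log(1000000000000)) dθ = log(1000000000000^π).

Therefore ∬_D (24/(x^2 + y^2 + 1)) dA = log(1000000000000^π).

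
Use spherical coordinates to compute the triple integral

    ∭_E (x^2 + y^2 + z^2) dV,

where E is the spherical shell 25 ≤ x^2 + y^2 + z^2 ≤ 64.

In spherical coordinates, x = ρ sin(φ) cos(θ), y = ρ sin(φ) sin(θ), z = ρ cos(φ), and dV = ρ^2 sin(φ) dρ dφ dθ.

The integrand becomes ρ^2, so

    ∭_E (x^2 + y^2 + z^2) dV = ∫_{0}^{2π} ∫_{0}^{π} ∫_{5}^{8} (ρ^2) · ρ^2 sin(φ) dρ dφ dθ.

Inner (ρ): 29643sin(φ)/5.
Middle (φ): 59286/5.
Outer (θ): 118572π/5.

Therefore the triple integral equals 118572π/5.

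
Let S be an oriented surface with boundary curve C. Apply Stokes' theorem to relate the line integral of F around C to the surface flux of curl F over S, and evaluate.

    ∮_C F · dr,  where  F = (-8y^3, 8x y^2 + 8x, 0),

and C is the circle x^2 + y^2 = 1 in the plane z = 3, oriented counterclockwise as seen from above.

Let S be the flat disk x^2 + y^2 ≤ 1 in the plane z = 3, with upward unit normal n̂ = ẑ. By Stokes' theorem,

    ∮_C F · dr = ∬_S (∇ × F) · n̂ dS = ∬_D (curl F)_z dA,

where D is the disk x^2 + y^2 ≤ 1.

Compute the curl of F = (-8y^3, 8x y^2 + 8x, 0):
    (∇ × F)_x = ∂F_z/∂y - ∂F_y/∂z = 0,
    (∇ × F)_y = ∂F_x/∂z - ∂F_z/∂x = 0,
    (∇ × F)_z = ∂F_y/∂x - ∂F_x/∂y = 32y^2 + 8.

On z = 3, (curl F)_z = 32y^2 + 8.

Convert to polar (x = r cos θ, y = r sin θ, dA = r dr dθ); the integrand becomes 32r^2sin(θ)^2 + 8, so

    ∬_D (curl F)_z dA = ∫_0^{2π} ∫_0^{1} (32r^2sin(θ)^2 + 8) · r dr dθ.

Inner (r from 0 to 1): 8 - 4cos(2θ).
Outer (θ from 0 to 2π): 16π.

Therefore ∮_C F · dr = 16π.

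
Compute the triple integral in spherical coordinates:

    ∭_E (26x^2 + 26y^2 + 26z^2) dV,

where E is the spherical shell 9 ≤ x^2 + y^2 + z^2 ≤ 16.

In spherical coordinates, x = ρ sin(φ) cos(θ), y = ρ sin(φ) sin(θ), z = ρ cos(φ), and dV = ρ^2 sin(φ) dρ dφ dθ.

The integrand becomes 26ρ^2, so

    ∭_E (26x^2 + 26y^2 + 26z^2) dV = ∫_{0}^{2π} ∫_{0}^{π} ∫_{3}^{4} (26ρ^2) · ρ^2 sin(φ) dρ dφ dθ.

Inner (ρ): 20306sin(φ)/5.
Middle (φ): 40612/5.
Outer (θ): 81224π/5.

Therefore the triple integral equals 81224π/5.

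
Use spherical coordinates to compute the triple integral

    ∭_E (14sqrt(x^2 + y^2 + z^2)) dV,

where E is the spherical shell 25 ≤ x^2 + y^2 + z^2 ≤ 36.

In spherical coordinates, x = ρ sin(φ) cos(θ), y = ρ sin(φ) sin(θ), z = ρ cos(φ), and dV = ρ^2 sin(φ) dρ dφ dθ.

The integrand becomes 14ρ, so

    ∭_E (14sqrt(x^2 + y^2 + z^2)) dV = ∫_{0}^{2π} ∫_{0}^{π} ∫_{5}^{6} (14ρ) · ρ^2 sin(φ) dρ dφ dθ.

Inner (ρ): 4697sin(φ)/2.
Middle (φ): 4697.
Outer (θ): 9394π.

Therefore the triple integral equals 9394π.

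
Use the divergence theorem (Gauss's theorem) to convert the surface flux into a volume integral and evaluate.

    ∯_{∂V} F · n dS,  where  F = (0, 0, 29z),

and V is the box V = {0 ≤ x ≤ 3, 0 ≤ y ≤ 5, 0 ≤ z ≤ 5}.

By the divergence theorem,

    ∯_{∂V} F · n dS = ∭_V (∇ · F) dV.

Compute the divergence:
    ∇ · F = ∂F_x/∂x + ∂F_y/∂y + ∂F_z/∂z = 0 + 0 + 29 = 29.

V is a rectangular box, so dV = dx dy dz with 0 ≤ x ≤ 3, 0 ≤ y ≤ 5, 0 ≤ z ≤ 5.

Integrate (29) over V as an iterated integral:

    ∭_V (∇·F) dV = ∫_0^{3} ∫_0^{5} ∫_0^{5} (29) dz dy dx.

Inner (z from 0 to 5): 145.
Middle (y from 0 to 5): 725.
Outer (x from 0 to 3): 2175.

Therefore ∯_{∂V} F · n dS = 2175.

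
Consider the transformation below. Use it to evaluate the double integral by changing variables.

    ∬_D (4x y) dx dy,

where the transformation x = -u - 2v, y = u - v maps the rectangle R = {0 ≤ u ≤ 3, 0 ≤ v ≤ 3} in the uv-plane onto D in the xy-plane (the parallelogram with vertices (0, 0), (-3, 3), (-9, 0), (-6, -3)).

Compute the Jacobian determinant of (x, y) with respect to (u, v):

    ∂(x,y)/∂(u,v) = | -1  -2 | = (-1)(-1) - (-2)(1) = 3.
                   | 1  -1 |

Its absolute value is |J| = 3 (the area scaling factor).

Substituting x = -u - 2v, y = u - v into the integrand,

    4x y → -4u^2 - 4u v + 8v^2,

so the integral becomes

    ∬_R (-4u^2 - 4u v + 8v^2) · |J| du dv = ∫_0^3 ∫_0^3 (-12u^2 - 12u v + 24v^2) dv du.

Inner (v): -36u^2 - 54u + 216.
Outer (u): 81.

Therefore ∬_D (4x y) dx dy = 81.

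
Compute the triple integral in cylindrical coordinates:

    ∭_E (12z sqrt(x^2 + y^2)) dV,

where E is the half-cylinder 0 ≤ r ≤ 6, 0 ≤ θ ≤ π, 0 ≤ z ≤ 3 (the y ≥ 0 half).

In cylindrical coordinates, x = r cos(θ), y = r sin(θ), z = z, and dV = r dr dθ dz.

The integrand becomes 12r z, so

    ∭_E (12z sqrt(x^2 + y^2)) dV = ∫_{0}^{π} ∫_{0}^{6} ∫_{0}^{3} (12r z) · r dz dr dθ.

Inner (z): 54r^2.
Middle (r from 0 to 6): 3888.
Outer (θ): 3888π.

Therefore the triple integral equals 3888π.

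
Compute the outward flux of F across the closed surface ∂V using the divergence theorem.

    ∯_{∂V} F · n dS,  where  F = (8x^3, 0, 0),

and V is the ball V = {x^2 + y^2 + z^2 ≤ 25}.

By the divergence theorem,

    ∯_{∂V} F · n dS = ∭_V (∇ · F) dV.

Compute the divergence:
    ∇ · F = ∂F_x/∂x + ∂F_y/∂y + ∂F_z/∂z = 24x^2 + 0 + 0 = 24x^2.

In spherical coordinates, x = ρ sin(φ) cos(θ), y = ρ sin(φ) sin(θ), z = ρ cos(φ), dV = ρ^2 sin(φ) dρ dφ dθ, with 0 ≤ ρ ≤ 5, 0 ≤ φ ≤ π, 0 ≤ θ ≤ 2π.

The integrand, after substitution and multiplying by the volume element, becomes (24ρ^2sin(φ)^2cos(θ)^2) · ρ^2 sin(φ), so

    ∭_V (∇·F) dV = ∫_0^{2π} ∫_0^{π} ∫_0^{5} (24ρ^2sin(φ)^2cos(θ)^2) · ρ^2 sin(φ) dρ dφ dθ.

Inner (ρ from 0 to 5): 15000sin(φ)^3cos(θ)^2.
Middle (φ from 0 to π): 20000cos(θ)^2.
Outer (θ from 0 to 2π): 20000π.

Therefore ∯_{∂V} F · n dS = 20000π.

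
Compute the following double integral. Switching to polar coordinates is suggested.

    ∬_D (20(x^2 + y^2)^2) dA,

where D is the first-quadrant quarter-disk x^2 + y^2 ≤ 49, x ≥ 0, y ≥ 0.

The region D is 0 ≤ r ≤ 7, 0 ≤ θ ≤ π/2 in polar coordinates, where x = r cos(θ), y = r sin(θ), and dA = r dr dθ.

Under the substitution, the integrand becomes 20r^4, so

    ∬_D (20(x^2 + y^2)^2) dA = ∫_{0}^{π/2} ∫_{0}^{7} (20r^4) · r dr dθ.

Inner integral (in r): ∫_{0}^{7} (20r^4) · r dr = 1176490/3.

Outer integral (in θ): ∫_{0}^{π/2} (1176490/3) dθ = 588245π/3.

Therefore ∬_D (20(x^2 + y^2)^2) dA = 588245π/3.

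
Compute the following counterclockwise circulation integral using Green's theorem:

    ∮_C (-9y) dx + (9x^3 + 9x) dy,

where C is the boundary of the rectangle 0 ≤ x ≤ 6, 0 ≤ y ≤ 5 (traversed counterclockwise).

Green's theorem converts the closed line integral into a double integral over the enclosed region D:

    ∮_C P dx + Q dy = ∬_D (∂Q/∂x - ∂P/∂y) dA.

Here P = -9y, Q = 9x^3 + 9x, so

    ∂Q/∂x = 27x^2 + 9,    ∂P/∂y = -9,
    ∂Q/∂x - ∂P/∂y = 27x^2 + 18.

D is the region 0 ≤ x ≤ 6, 0 ≤ y ≤ 5. Evaluating the double integral:

    ∬_D (27x^2 + 18) dA = ∫_0^{6} ∫_0^{5} (27x^2 + 18) dy dx.

Inner (y from 0 to 5): 135x^2 + 90.
Outer (x from 0 to 6): 10260.

Therefore ∮_C P dx + Q dy = 10260.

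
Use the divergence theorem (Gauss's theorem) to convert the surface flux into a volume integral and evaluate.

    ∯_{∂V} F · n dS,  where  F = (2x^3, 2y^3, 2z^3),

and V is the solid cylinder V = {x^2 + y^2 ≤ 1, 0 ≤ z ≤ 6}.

By the divergence theorem,

    ∯_{∂V} F · n dS = ∭_V (∇ · F) dV.

Compute the divergence:
    ∇ · F = ∂F_x/∂x + ∂F_y/∂y + ∂F_z/∂z = 6x^2 + 6y^2 + 6z^2.

In cylindrical coordinates, x = r cos(θ), y = r sin(θ), z = z, dV = r dr dθ dz, with 0 ≤ r ≤ 1, 0 ≤ θ ≤ 2π, 0 ≤ z ≤ 6.

The integrand, after substitution and multiplying by the volume element, becomes (6r^2 + 6z^2) · r, so

    ∭_V (∇·F) dV = ∫_0^{2π} ∫_0^{1} ∫_0^{6} (6r^2 + 6z^2) · r dz dr dθ.

Inner (z from 0 to 6): 36r (r^2 + 12).
Middle (r from 0 to 1): 225.
Outer (θ from 0 to 2π): 450π.

Therefore ∯_{∂V} F · n dS = 450π.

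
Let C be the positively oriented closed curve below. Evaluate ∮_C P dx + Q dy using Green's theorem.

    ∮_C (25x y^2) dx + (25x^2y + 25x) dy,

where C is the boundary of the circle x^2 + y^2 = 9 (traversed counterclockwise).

Green's theorem converts the closed line integral into a double integral over the enclosed region D:

    ∮_C P dx + Q dy = ∬_D (∂Q/∂x - ∂P/∂y) dA.

Here P = 25x y^2, Q = 25x^2y + 25x, so

    ∂Q/∂x = 50x y + 25,    ∂P/∂y = 50x y,
    ∂Q/∂x - ∂P/∂y = 25.

D is the region x^2 + y^2 ≤ 9. Evaluating the double integral:

In polar coordinates (x = r cos θ, y = r sin θ, dA = r dr dθ) the integrand becomes 25, so

    ∬_D (25) dA = ∫_0^{2π} ∫_0^{3} (25) · r dr dθ.

Inner (r from 0 to 3): 225/2.
Outer (θ from 0 to 2π): 225π.

Therefore ∮_C P dx + Q dy = 225π.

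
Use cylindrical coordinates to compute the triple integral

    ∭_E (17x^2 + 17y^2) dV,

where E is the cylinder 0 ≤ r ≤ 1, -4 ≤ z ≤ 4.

In cylindrical coordinates, x = r cos(θ), y = r sin(θ), z = z, and dV = r dr dθ dz.

The integrand becomes 17r^2, so

    ∭_E (17x^2 + 17y^2) dV = ∫_{0}^{2π} ∫_{0}^{1} ∫_{-4}^{4} (17r^2) · r dz dr dθ.

Inner (z): 136r^3.
Middle (r from 0 to 1): 34.
Outer (θ): 68π.

Therefore the triple integral equals 68π.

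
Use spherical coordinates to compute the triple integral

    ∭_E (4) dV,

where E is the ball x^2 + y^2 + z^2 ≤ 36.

In spherical coordinates, x = ρ sin(φ) cos(θ), y = ρ sin(φ) sin(θ), z = ρ cos(φ), and dV = ρ^2 sin(φ) dρ dφ dθ.

The integrand becomes 4, so

    ∭_E (4) dV = ∫_{0}^{2π} ∫_{0}^{π} ∫_{0}^{6} (4) · ρ^2 sin(φ) dρ dφ dθ.

Inner (ρ): 288sin(φ).
Middle (φ): 576.
Outer (θ): 1152π.

Therefore the triple integral equals 1152π.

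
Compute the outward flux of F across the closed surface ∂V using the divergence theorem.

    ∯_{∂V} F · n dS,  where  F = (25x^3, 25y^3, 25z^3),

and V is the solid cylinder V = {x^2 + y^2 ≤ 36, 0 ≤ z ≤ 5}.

By the divergence theorem,

    ∯_{∂V} F · n dS = ∭_V (∇ · F) dV.

Compute the divergence:
    ∇ · F = ∂F_x/∂x + ∂F_y/∂y + ∂F_z/∂z = 75x^2 + 75y^2 + 75z^2.

In cylindrical coordinates, x = r cos(θ), y = r sin(θ), z = z, dV = r dr dθ dz, with 0 ≤ r ≤ 6, 0 ≤ θ ≤ 2π, 0 ≤ z ≤ 5.

The integrand, after substitution and multiplying by the volume element, becomes (75r^2 + 75z^2) · r, so

    ∭_V (∇·F) dV = ∫_0^{2π} ∫_0^{6} ∫_0^{5} (75r^2 + 75z^2) · r dz dr dθ.

Inner (z from 0 to 5): 375r^3 + 3125r.
Middle (r from 0 to 6): 177750.
Outer (θ from 0 to 2π): 355500π.

Therefore ∯_{∂V} F · n dS = 355500π.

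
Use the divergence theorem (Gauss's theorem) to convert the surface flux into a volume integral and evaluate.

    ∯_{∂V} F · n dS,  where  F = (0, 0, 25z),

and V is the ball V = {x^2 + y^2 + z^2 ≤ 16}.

By the divergence theorem,

    ∯_{∂V} F · n dS = ∭_V (∇ · F) dV.

Compute the divergence:
    ∇ · F = ∂F_x/∂x + ∂F_y/∂y + ∂F_z/∂z = 0 + 0 + 25 = 25.

In spherical coordinates, x = ρ sin(φ) cos(θ), y = ρ sin(φ) sin(θ), z = ρ cos(φ), dV = ρ^2 sin(φ) dρ dφ dθ, with 0 ≤ ρ ≤ 4, 0 ≤ φ ≤ π, 0 ≤ θ ≤ 2π.

The integrand, after substitution and multiplying by the volume element, becomes (25) · ρ^2 sin(φ), so

    ∭_V (∇·F) dV = ∫_0^{2π} ∫_0^{π} ∫_0^{4} (25) · ρ^2 sin(φ) dρ dφ dθ.

Inner (ρ from 0 to 4): 1600sin(φ)/3.
Middle (φ from 0 to π): 3200/3.
Outer (θ from 0 to 2π): 6400π/3.

Therefore ∯_{∂V} F · n dS = 6400π/3.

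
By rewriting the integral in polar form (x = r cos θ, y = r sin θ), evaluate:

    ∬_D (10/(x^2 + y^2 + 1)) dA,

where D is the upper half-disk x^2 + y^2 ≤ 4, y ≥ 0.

The region D is 0 ≤ r ≤ 2, 0 ≤ θ ≤ π in polar coordinates, where x = r cos(θ), y = r sin(θ), and dA = r dr dθ.

Under the substitution, the integrand becomes 10/(r^2 + 1), so

    ∬_D (10/(x^2 + y^2 + 1)) dA = ∫_{0}^{π} ∫_{0}^{2} (10/(r^2 + 1)) · r dr dθ.

Inner integral (in r): ∫_{0}^{2} (10/(r^2 + 1)) · r dr = log(3125).

Outer integral (in θ): ∫_{0}^{π} (log(3125)) dθ = log(3125^π).

Therefore ∬_D (10/(x^2 + y^2 + 1)) dA = log(3125^π).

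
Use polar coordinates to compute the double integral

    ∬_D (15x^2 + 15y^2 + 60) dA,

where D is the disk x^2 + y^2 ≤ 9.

The region D is 0 ≤ r ≤ 3, 0 ≤ θ ≤ 2π in polar coordinates, where x = r cos(θ), y = r sin(θ), and dA = r dr dθ.

Under the substitution, the integrand becomes 15r^2 + 60, so

    ∬_D (15x^2 + 15y^2 + 60) dA = ∫_{0}^{2π} ∫_{0}^{3} (15r^2 + 60) · r dr dθ.

Inner integral (in r): ∫_{0}^{3} (15r^2 + 60) · r dr = 2295/4.

Outer integral (in θ): ∫_{0}^{2π} (2295/4) dθ = 2295π/2.

Therefore ∬_D (15x^2 + 15y^2 + 60) dA = 2295π/2.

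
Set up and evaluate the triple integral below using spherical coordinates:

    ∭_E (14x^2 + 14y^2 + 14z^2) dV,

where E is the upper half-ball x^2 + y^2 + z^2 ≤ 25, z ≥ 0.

In spherical coordinates, x = ρ sin(φ) cos(θ), y = ρ sin(φ) sin(θ), z = ρ cos(φ), and dV = ρ^2 sin(φ) dρ dφ dθ.

The integrand becomes 14ρ^2, so

    ∭_E (14x^2 + 14y^2 + 14z^2) dV = ∫_{0}^{2π} ∫_{0}^{π/2} ∫_{0}^{5} (14ρ^2) · ρ^2 sin(φ) dρ dφ dθ.

Inner (ρ): 8750sin(φ).
Middle (φ): 8750.
Outer (θ): 17500π.

Therefore the triple integral equals 17500π.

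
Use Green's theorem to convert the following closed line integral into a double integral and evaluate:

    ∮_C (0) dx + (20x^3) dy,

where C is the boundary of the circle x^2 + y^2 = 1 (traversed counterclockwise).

Green's theorem converts the closed line integral into a double integral over the enclosed region D:

    ∮_C P dx + Q dy = ∬_D (∂Q/∂x - ∂P/∂y) dA.

Here P = 0, Q = 20x^3, so

    ∂Q/∂x = 60x^2,    ∂P/∂y = 0,
    ∂Q/∂x - ∂P/∂y = 60x^2.

D is the region x^2 + y^2 ≤ 1. Evaluating the double integral:

In polar coordinates (x = r cos θ, y = r sin θ, dA = r dr dθ) the integrand becomes 60r^2cos(θ)^2, so

    ∬_D (60x^2) dA = ∫_0^{2π} ∫_0^{1} (60r^2cos(θ)^2) · r dr dθ.

Inner (r from 0 to 1): 15cos(θ)^2.
Outer (θ from 0 to 2π): 15π.

Therefore ∮_C P dx + Q dy = 15π.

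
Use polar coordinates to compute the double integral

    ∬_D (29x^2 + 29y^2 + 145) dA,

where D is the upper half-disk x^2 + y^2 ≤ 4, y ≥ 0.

The region D is 0 ≤ r ≤ 2, 0 ≤ θ ≤ π in polar coordinates, where x = r cos(θ), y = r sin(θ), and dA = r dr dθ.

Under the substitution, the integrand becomes 29r^2 + 145, so

    ∬_D (29x^2 + 29y^2 + 145) dA = ∫_{0}^{π} ∫_{0}^{2} (29r^2 + 145) · r dr dθ.

Inner integral (in r): ∫_{0}^{2} (29r^2 + 145) · r dr = 406.

Outer integral (in θ): ∫_{0}^{π} (406) dθ = 406π.

Therefore ∬_D (29x^2 + 29y^2 + 145) dA = 406π.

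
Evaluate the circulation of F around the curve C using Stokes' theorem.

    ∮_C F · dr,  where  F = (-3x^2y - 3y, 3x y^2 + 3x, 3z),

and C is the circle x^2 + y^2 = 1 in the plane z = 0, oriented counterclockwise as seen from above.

Let S be the flat disk x^2 + y^2 ≤ 1 in the plane z = 0, with upward unit normal n̂ = ẑ. By Stokes' theorem,

    ∮_C F · dr = ∬_S (∇ × F) · n̂ dS = ∬_D (curl F)_z dA,

where D is the disk x^2 + y^2 ≤ 1.

Compute the curl of F = (-3x^2y - 3y, 3x y^2 + 3x, 3z):
    (∇ × F)_x = ∂F_z/∂y - ∂F_y/∂z = 0,
    (∇ × F)_y = ∂F_x/∂z - ∂F_z/∂x = 0,
    (∇ × F)_z = ∂F_y/∂x - ∂F_x/∂y = 3x^2 + 3y^2 + 6.

On z = 0, (curl F)_z = 3x^2 + 3y^2 + 6.

Convert to polar (x = r cos θ, y = r sin θ, dA = r dr dθ); the integrand becomes 3r^2 + 6, so

    ∬_D (curl F)_z dA = ∫_0^{2π} ∫_0^{1} (3r^2 + 6) · r dr dθ.

Inner (r from 0 to 1): 15/4.
Outer (θ from 0 to 2π): 15π/2.

Therefore ∮_C F · dr = 15π/2.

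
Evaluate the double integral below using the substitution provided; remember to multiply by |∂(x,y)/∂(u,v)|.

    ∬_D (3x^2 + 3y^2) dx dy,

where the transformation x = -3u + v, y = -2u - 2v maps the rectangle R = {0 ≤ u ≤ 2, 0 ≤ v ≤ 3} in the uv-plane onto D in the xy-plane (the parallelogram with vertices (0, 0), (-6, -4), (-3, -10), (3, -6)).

Compute the Jacobian determinant of (x, y) with respect to (u, v):

    ∂(x,y)/∂(u,v) = | -3  1 | = (-3)(-2) - (1)(-2) = 8.
                   | -2  -2 |

Its absolute value is |J| = 8 (the area scaling factor).

Substituting x = -3u + v, y = -2u - 2v into the integrand,

    3x^2 + 3y^2 → 39u^2 + 6u v + 15v^2,

so the integral becomes

    ∬_R (39u^2 + 6u v + 15v^2) · |J| du dv = ∫_0^2 ∫_0^3 (312u^2 + 48u v + 120v^2) dv du.

Inner (v): 936u^2 + 216u + 1080.
Outer (u): 5088.

Therefore ∬_D (3x^2 + 3y^2) dx dy = 5088.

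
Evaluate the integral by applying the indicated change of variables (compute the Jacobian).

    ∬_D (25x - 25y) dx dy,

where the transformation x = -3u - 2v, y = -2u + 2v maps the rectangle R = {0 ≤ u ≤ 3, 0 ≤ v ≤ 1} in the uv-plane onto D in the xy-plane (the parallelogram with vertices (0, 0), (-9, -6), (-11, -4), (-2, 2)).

Compute the Jacobian determinant of (x, y) with respect to (u, v):

    ∂(x,y)/∂(u,v) = | -3  -2 | = (-3)(2) - (-2)(-2) = -10.
                   | -2  2 |

Its absolute value is |J| = 10 (the area scaling factor).

Substituting x = -3u - 2v, y = -2u + 2v into the integrand,

    25x - 25y → -25u - 100v,

so the integral becomes

    ∬_R (-25u - 100v) · |J| du dv = ∫_0^3 ∫_0^1 (-250u - 1000v) dv du.

Inner (v): -250u - 500.
Outer (u): -2625.

Therefore ∬_D (25x - 25y) dx dy = -2625.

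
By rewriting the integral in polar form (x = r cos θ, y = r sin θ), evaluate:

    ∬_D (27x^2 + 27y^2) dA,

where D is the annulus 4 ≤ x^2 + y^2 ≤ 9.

The region D is 2 ≤ r ≤ 3, 0 ≤ θ ≤ 2π in polar coordinates, where x = r cos(θ), y = r sin(θ), and dA = r dr dθ.

Under the substitution, the integrand becomes 27r^2, so

    ∬_D (27x^2 + 27y^2) dA = ∫_{0}^{2π} ∫_{2}^{3} (27r^2) · r dr dθ.

Inner integral (in r): ∫_{2}^{3} (27r^2) · r dr = 1755/4.

Outer integral (in θ): ∫_{0}^{2π} (1755/4) dθ = 1755π/2.

Therefore ∬_D (27x^2 + 27y^2) dA = 1755π/2.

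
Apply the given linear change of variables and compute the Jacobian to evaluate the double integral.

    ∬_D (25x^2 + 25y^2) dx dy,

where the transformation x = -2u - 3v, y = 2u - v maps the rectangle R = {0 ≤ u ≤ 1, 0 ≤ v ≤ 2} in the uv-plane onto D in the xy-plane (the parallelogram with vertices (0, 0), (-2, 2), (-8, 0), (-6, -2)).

Compute the Jacobian determinant of (x, y) with respect to (u, v):

    ∂(x,y)/∂(u,v) = | -2  -3 | = (-2)(-1) - (-3)(2) = 8.
                   | 2  -1 |

Its absolute value is |J| = 8 (the area scaling factor).

Substituting x = -2u - 3v, y = 2u - v into the integrand,

    25x^2 + 25y^2 → 200u^2 + 200u v + 250v^2,

so the integral becomes

    ∬_R (200u^2 + 200u v + 250v^2) · |J| du dv = ∫_0^1 ∫_0^2 (1600u^2 + 1600u v + 2000v^2) dv du.

Inner (v): 3200u^2 + 3200u + 16000/3.
Outer (u): 8000.

Therefore ∬_D (25x^2 + 25y^2) dx dy = 8000.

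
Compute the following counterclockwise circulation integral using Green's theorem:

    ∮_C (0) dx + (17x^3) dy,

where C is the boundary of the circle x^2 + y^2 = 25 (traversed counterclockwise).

Green's theorem converts the closed line integral into a double integral over the enclosed region D:

    ∮_C P dx + Q dy = ∬_D (∂Q/∂x - ∂P/∂y) dA.

Here P = 0, Q = 17x^3, so

    ∂Q/∂x = 51x^2,    ∂P/∂y = 0,
    ∂Q/∂x - ∂P/∂y = 51x^2.

D is the region x^2 + y^2 ≤ 25. Evaluating the double integral:

In polar coordinates (x = r cos θ, y = r sin θ, dA = r dr dθ) the integrand becomes 51r^2cos(θ)^2, so

    ∬_D (51x^2) dA = ∫_0^{2π} ∫_0^{5} (51r^2cos(θ)^2) · r dr dθ.

Inner (r from 0 to 5): 31875cos(θ)^2/4.
Outer (θ from 0 to 2π): 31875π/4.

Therefore ∮_C P dx + Q dy = 31875π/4.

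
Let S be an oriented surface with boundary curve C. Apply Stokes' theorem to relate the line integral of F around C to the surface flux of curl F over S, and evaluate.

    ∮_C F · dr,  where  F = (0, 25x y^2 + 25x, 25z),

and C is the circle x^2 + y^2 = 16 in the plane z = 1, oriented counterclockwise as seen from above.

Let S be the flat disk x^2 + y^2 ≤ 16 in the plane z = 1, with upward unit normal n̂ = ẑ. By Stokes' theorem,

    ∮_C F · dr = ∬_S (∇ × F) · n̂ dS = ∬_D (curl F)_z dA,

where D is the disk x^2 + y^2 ≤ 16.

Compute the curl of F = (0, 25x y^2 + 25x, 25z):
    (∇ × F)_x = ∂F_z/∂y - ∂F_y/∂z = 0,
    (∇ × F)_y = ∂F_x/∂z - ∂F_z/∂x = 0,
    (∇ × F)_z = ∂F_y/∂x - ∂F_x/∂y = 25y^2 + 25.

On z = 1, (curl F)_z = 25y^2 + 25.

Convert to polar (x = r cos θ, y = r sin θ, dA = r dr dθ); the integrand becomes 25r^2sin(θ)^2 + 25, so

    ∬_D (curl F)_z dA = ∫_0^{2π} ∫_0^{4} (25r^2sin(θ)^2 + 25) · r dr dθ.

Inner (r from 0 to 4): 1600sin(θ)^2 + 200.
Outer (θ from 0 to 2π): 2000π.

Therefore ∮_C F · dr = 2000π.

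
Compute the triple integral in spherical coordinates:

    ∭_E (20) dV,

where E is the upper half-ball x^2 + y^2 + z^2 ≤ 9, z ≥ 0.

In spherical coordinates, x = ρ sin(φ) cos(θ), y = ρ sin(φ) sin(θ), z = ρ cos(φ), and dV = ρ^2 sin(φ) dρ dφ dθ.

The integrand becomes 20, so

    ∭_E (20) dV = ∫_{0}^{2π} ∫_{0}^{π/2} ∫_{0}^{3} (20) · ρ^2 sin(φ) dρ dφ dθ.

Inner (ρ): 180sin(φ).
Middle (φ): 180.
Outer (θ): 360π.

Therefore the triple integral equals 360π.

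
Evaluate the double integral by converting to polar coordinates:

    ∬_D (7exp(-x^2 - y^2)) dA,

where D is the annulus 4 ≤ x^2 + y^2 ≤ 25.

The region D is 2 ≤ r ≤ 5, 0 ≤ θ ≤ 2π in polar coordinates, where x = r cos(θ), y = r sin(θ), and dA = r dr dθ.

Under the substitution, the integrand becomes 7exp(-r^2), so

    ∬_D (7exp(-x^2 - y^2)) dA = ∫_{0}^{2π} ∫_{2}^{5} (7exp(-r^2)) · r dr dθ.

Inner integral (in r): ∫_{2}^{5} (7exp(-r^2)) · r dr = -(7 - 7exp(21))exp(-25)/2.

Outer integral (in θ): ∫_{0}^{2π} (-(7 - 7exp(21))exp(-25)/2) dθ = -7π (1 - exp(21))exp(-25).

Therefore ∬_D (7exp(-x^2 - y^2)) dA = -7π (1 - exp(21))exp(-25).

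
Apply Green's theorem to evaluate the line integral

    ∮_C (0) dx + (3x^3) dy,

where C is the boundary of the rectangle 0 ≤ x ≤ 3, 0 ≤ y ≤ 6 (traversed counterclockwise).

Green's theorem converts the closed line integral into a double integral over the enclosed region D:

    ∮_C P dx + Q dy = ∬_D (∂Q/∂x - ∂P/∂y) dA.

Here P = 0, Q = 3x^3, so

    ∂Q/∂x = 9x^2,    ∂P/∂y = 0,
    ∂Q/∂x - ∂P/∂y = 9x^2.

D is the region 0 ≤ x ≤ 3, 0 ≤ y ≤ 6. Evaluating the double integral:

    ∬_D (9x^2) dA = ∫_0^{3} ∫_0^{6} (9x^2) dy dx.

Inner (y from 0 to 6): 54x^2.
Outer (x from 0 to 3): 486.

Therefore ∮_C P dx + Q dy = 486.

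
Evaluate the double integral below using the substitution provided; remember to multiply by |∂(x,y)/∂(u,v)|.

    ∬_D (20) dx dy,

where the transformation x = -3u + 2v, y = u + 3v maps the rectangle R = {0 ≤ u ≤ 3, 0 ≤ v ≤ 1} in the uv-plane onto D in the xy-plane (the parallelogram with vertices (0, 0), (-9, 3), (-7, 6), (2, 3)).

Compute the Jacobian determinant of (x, y) with respect to (u, v):

    ∂(x,y)/∂(u,v) = | -3  2 | = (-3)(3) - (2)(1) = -11.
                   | 1  3 |

Its absolute value is |J| = 11 (the area scaling factor).

Substituting x = -3u + 2v, y = u + 3v into the integrand,

    20 → 20,

so the integral becomes

    ∬_R (20) · |J| du dv = ∫_0^3 ∫_0^1 (220) dv du.

Inner (v): 220.
Outer (u): 660.

Therefore ∬_D (20) dx dy = 660.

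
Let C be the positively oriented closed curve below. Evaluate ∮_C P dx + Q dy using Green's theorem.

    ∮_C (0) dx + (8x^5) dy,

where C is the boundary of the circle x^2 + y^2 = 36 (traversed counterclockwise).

Green's theorem converts the closed line integral into a double integral over the enclosed region D:

    ∮_C P dx + Q dy = ∬_D (∂Q/∂x - ∂P/∂y) dA.

Here P = 0, Q = 8x^5, so

    ∂Q/∂x = 40x^4,    ∂P/∂y = 0,
    ∂Q/∂x - ∂P/∂y = 40x^4.

D is the region x^2 + y^2 ≤ 36. Evaluating the double integral:

In polar coordinates (x = r cos θ, y = r sin θ, dA = r dr dθ) the integrand becomes 40r^4cos(θ)^4, so

    ∬_D (40x^4) dA = ∫_0^{2π} ∫_0^{6} (40r^4cos(θ)^4) · r dr dθ.

Inner (r from 0 to 6): 311040cos(θ)^4.
Outer (θ from 0 to 2π): 233280π.

Therefore ∮_C P dx + Q dy = 233280π.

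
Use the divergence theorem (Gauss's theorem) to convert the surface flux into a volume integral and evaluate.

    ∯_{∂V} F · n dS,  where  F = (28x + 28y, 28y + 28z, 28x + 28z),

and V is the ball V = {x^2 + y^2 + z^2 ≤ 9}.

By the divergence theorem,

    ∯_{∂V} F · n dS = ∭_V (∇ · F) dV.

Compute the divergence:
    ∇ · F = ∂F_x/∂x + ∂F_y/∂y + ∂F_z/∂z = 28 + 28 + 28 = 84.

In spherical coordinates, x = ρ sin(φ) cos(θ), y = ρ sin(φ) sin(θ), z = ρ cos(φ), dV = ρ^2 sin(φ) dρ dφ dθ, with 0 ≤ ρ ≤ 3, 0 ≤ φ ≤ π, 0 ≤ θ ≤ 2π.

The integrand, after substitution and multiplying by the volume element, becomes (84) · ρ^2 sin(φ), so

    ∭_V (∇·F) dV = ∫_0^{2π} ∫_0^{π} ∫_0^{3} (84) · ρ^2 sin(φ) dρ dφ dθ.

Inner (ρ from 0 to 3): 756sin(φ).
Middle (φ from 0 to π): 1512.
Outer (θ from 0 to 2π): 3024π.

Therefore ∯_{∂V} F · n dS = 3024π.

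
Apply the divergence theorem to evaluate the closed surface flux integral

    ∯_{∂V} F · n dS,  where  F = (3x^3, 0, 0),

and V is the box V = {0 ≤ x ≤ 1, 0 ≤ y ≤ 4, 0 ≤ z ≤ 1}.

By the divergence theorem,

    ∯_{∂V} F · n dS = ∭_V (∇ · F) dV.

Compute the divergence:
    ∇ · F = ∂F_x/∂x + ∂F_y/∂y + ∂F_z/∂z = 9x^2 + 0 + 0 = 9x^2.

V is a rectangular box, so dV = dx dy dz with 0 ≤ x ≤ 1, 0 ≤ y ≤ 4, 0 ≤ z ≤ 1.

Integrate (9x^2) over V as an iterated integral:

    ∭_V (∇·F) dV = ∫_0^{1} ∫_0^{4} ∫_0^{1} (9x^2) dz dy dx.

Inner (z from 0 to 1): 9x^2.
Middle (y from 0 to 4): 36x^2.
Outer (x from 0 to 1): 12.

Therefore ∯_{∂V} F · n dS = 12.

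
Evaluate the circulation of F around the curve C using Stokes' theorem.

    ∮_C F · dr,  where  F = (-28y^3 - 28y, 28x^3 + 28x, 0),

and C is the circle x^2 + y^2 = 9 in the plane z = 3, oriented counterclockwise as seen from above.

Let S be the flat disk x^2 + y^2 ≤ 9 in the plane z = 3, with upward unit normal n̂ = ẑ. By Stokes' theorem,

    ∮_C F · dr = ∬_S (∇ × F) · n̂ dS = ∬_D (curl F)_z dA,

where D is the disk x^2 + y^2 ≤ 9.

Compute the curl of F = (-28y^3 - 28y, 28x^3 + 28x, 0):
    (∇ × F)_x = ∂F_z/∂y - ∂F_y/∂z = 0,
    (∇ × F)_y = ∂F_x/∂z - ∂F_z/∂x = 0,
    (∇ × F)_z = ∂F_y/∂x - ∂F_x/∂y = 84x^2 + 84y^2 + 56.

On z = 3, (curl F)_z = 84x^2 + 84y^2 + 56.

Convert to polar (x = r cos θ, y = r sin θ, dA = r dr dθ); the integrand becomes 84r^2 + 56, so

    ∬_D (curl F)_z dA = ∫_0^{2π} ∫_0^{3} (84r^2 + 56) · r dr dθ.

Inner (r from 0 to 3): 1953.
Outer (θ from 0 to 2π): 3906π.

Therefore ∮_C F · dr = 3906π.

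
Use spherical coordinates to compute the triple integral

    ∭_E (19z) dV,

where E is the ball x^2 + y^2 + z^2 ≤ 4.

In spherical coordinates, x = ρ sin(φ) cos(θ), y = ρ sin(φ) sin(θ), z = ρ cos(φ), and dV = ρ^2 sin(φ) dρ dφ dθ.

The integrand becomes 19ρ cos(φ), so

    ∭_E (19z) dV = ∫_{0}^{2π} ∫_{0}^{π} ∫_{0}^{2} (19ρ cos(φ)) · ρ^2 sin(φ) dρ dφ dθ.

Inner (ρ): 38sin(2φ).
Middle (φ): 0.
Outer (θ): 0.

Therefore the triple integral equals 0.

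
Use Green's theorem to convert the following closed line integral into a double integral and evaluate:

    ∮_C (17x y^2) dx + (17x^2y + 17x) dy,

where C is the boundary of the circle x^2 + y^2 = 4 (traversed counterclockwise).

Green's theorem converts the closed line integral into a double integral over the enclosed region D:

    ∮_C P dx + Q dy = ∬_D (∂Q/∂x - ∂P/∂y) dA.

Here P = 17x y^2, Q = 17x^2y + 17x, so

    ∂Q/∂x = 34x y + 17,    ∂P/∂y = 34x y,
    ∂Q/∂x - ∂P/∂y = 17.

D is the region x^2 + y^2 ≤ 4. Evaluating the double integral:

In polar coordinates (x = r cos θ, y = r sin θ, dA = r dr dθ) the integrand becomes 17, so

    ∬_D (17) dA = ∫_0^{2π} ∫_0^{2} (17) · r dr dθ.

Inner (r from 0 to 2): 34.
Outer (θ from 0 to 2π): 68π.

Therefore ∮_C P dx + Q dy = 68π.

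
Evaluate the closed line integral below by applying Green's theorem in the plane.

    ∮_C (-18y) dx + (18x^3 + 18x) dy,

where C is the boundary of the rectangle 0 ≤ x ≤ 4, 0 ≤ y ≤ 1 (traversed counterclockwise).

Green's theorem converts the closed line integral into a double integral over the enclosed region D:

    ∮_C P dx + Q dy = ∬_D (∂Q/∂x - ∂P/∂y) dA.

Here P = -18y, Q = 18x^3 + 18x, so

    ∂Q/∂x = 54x^2 + 18,    ∂P/∂y = -18,
    ∂Q/∂x - ∂P/∂y = 54x^2 + 36.

D is the region 0 ≤ x ≤ 4, 0 ≤ y ≤ 1. Evaluating the double integral:

    ∬_D (54x^2 + 36) dA = ∫_0^{4} ∫_0^{1} (54x^2 + 36) dy dx.

Inner (y from 0 to 1): 54x^2 + 36.
Outer (x from 0 to 4): 1296.

Therefore ∮_C P dx + Q dy = 1296.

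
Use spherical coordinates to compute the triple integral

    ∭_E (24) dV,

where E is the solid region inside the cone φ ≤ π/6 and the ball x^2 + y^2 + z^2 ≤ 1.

In spherical coordinates, x = ρ sin(φ) cos(θ), y = ρ sin(φ) sin(θ), z = ρ cos(φ), and dV = ρ^2 sin(φ) dρ dφ dθ.

The integrand becomes 24, so

    ∭_E (24) dV = ∫_{0}^{2π} ∫_{0}^{π/6} ∫_{0}^{1} (24) · ρ^2 sin(φ) dρ dφ dθ.

Inner (ρ): 8sin(φ).
Middle (φ): 8 - 4sqrt(3).
Outer (θ): 8π (2 - sqrt(3)).

Therefore the triple integral equals 8π (2 - sqrt(3)).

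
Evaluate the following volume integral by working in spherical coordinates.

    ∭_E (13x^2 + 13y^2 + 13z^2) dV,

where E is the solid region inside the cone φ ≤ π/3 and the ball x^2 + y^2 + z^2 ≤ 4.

In spherical coordinates, x = ρ sin(φ) cos(θ), y = ρ sin(φ) sin(θ), z = ρ cos(φ), and dV = ρ^2 sin(φ) dρ dφ dθ.

The integrand becomes 13ρ^2, so

    ∭_E (13x^2 + 13y^2 + 13z^2) dV = ∫_{0}^{2π} ∫_{0}^{π/3} ∫_{0}^{2} (13ρ^2) · ρ^2 sin(φ) dρ dφ dθ.

Inner (ρ): 416sin(φ)/5.
Middle (φ): 208/5.
Outer (θ): 416π/5.

Therefore the triple integral equals 416π/5.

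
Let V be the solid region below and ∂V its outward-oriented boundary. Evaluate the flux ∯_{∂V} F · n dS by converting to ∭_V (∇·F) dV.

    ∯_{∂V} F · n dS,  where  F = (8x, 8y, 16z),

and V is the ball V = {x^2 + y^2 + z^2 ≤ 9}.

By the divergence theorem,

    ∯_{∂V} F · n dS = ∭_V (∇ · F) dV.

Compute the divergence:
    ∇ · F = ∂F_x/∂x + ∂F_y/∂y + ∂F_z/∂z = 8 + 8 + 16 = 32.

In spherical coordinates, x = ρ sin(φ) cos(θ), y = ρ sin(φ) sin(θ), z = ρ cos(φ), dV = ρ^2 sin(φ) dρ dφ dθ, with 0 ≤ ρ ≤ 3, 0 ≤ φ ≤ π, 0 ≤ θ ≤ 2π.

The integrand, after substitution and multiplying by the volume element, becomes (32) · ρ^2 sin(φ), so

    ∭_V (∇·F) dV = ∫_0^{2π} ∫_0^{π} ∫_0^{3} (32) · ρ^2 sin(φ) dρ dφ dθ.

Inner (ρ from 0 to 3): 288sin(φ).
Middle (φ from 0 to π): 576.
Outer (θ from 0 to 2π): 1152π.

Therefore ∯_{∂V} F · n dS = 1152π.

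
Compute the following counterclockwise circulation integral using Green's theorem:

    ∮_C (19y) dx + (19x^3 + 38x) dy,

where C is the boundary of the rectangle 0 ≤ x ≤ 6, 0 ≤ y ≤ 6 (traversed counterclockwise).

Green's theorem converts the closed line integral into a double integral over the enclosed region D:

    ∮_C P dx + Q dy = ∬_D (∂Q/∂x - ∂P/∂y) dA.

Here P = 19y, Q = 19x^3 + 38x, so

    ∂Q/∂x = 57x^2 + 38,    ∂P/∂y = 19,
    ∂Q/∂x - ∂P/∂y = 57x^2 + 19.

D is the region 0 ≤ x ≤ 6, 0 ≤ y ≤ 6. Evaluating the double integral:

    ∬_D (57x^2 + 19) dA = ∫_0^{6} ∫_0^{6} (57x^2 + 19) dy dx.

Inner (y from 0 to 6): 342x^2 + 114.
Outer (x from 0 to 6): 25308.

Therefore ∮_C P dx + Q dy = 25308.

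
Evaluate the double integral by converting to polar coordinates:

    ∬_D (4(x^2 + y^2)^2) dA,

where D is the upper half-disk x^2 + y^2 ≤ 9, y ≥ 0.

The region D is 0 ≤ r ≤ 3, 0 ≤ θ ≤ π in polar coordinates, where x = r cos(θ), y = r sin(θ), and dA = r dr dθ.

Under the substitution, the integrand becomes 4r^4, so

    ∬_D (4(x^2 + y^2)^2) dA = ∫_{0}^{π} ∫_{0}^{3} (4r^4) · r dr dθ.

Inner integral (in r): ∫_{0}^{3} (4r^4) · r dr = 486.

Outer integral (in θ): ∫_{0}^{π} (486) dθ = 486π.

Therefore ∬_D (4(x^2 + y^2)^2) dA = 486π.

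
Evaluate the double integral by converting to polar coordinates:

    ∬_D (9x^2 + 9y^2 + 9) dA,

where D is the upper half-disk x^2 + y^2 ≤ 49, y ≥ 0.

The region D is 0 ≤ r ≤ 7, 0 ≤ θ ≤ π in polar coordinates, where x = r cos(θ), y = r sin(θ), and dA = r dr dθ.

Under the substitution, the integrand becomes 9r^2 + 9, so

    ∬_D (9x^2 + 9y^2 + 9) dA = ∫_{0}^{π} ∫_{0}^{7} (9r^2 + 9) · r dr dθ.

Inner integral (in r): ∫_{0}^{7} (9r^2 + 9) · r dr = 22491/4.

Outer integral (in θ): ∫_{0}^{π} (22491/4) dθ = 22491π/4.

Therefore ∬_D (9x^2 + 9y^2 + 9) dA = 22491π/4.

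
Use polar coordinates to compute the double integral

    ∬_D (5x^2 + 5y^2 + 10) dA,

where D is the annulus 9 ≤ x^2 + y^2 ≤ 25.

The region D is 3 ≤ r ≤ 5, 0 ≤ θ ≤ 2π in polar coordinates, where x = r cos(θ), y = r sin(θ), and dA = r dr dθ.

Under the substitution, the integrand becomes 5r^2 + 10, so

    ∬_D (5x^2 + 5y^2 + 10) dA = ∫_{0}^{2π} ∫_{3}^{5} (5r^2 + 10) · r dr dθ.

Inner integral (in r): ∫_{3}^{5} (5r^2 + 10) · r dr = 760.

Outer integral (in θ): ∫_{0}^{2π} (760) dθ = 1520π.

Therefore ∬_D (5x^2 + 5y^2 + 10) dA = 1520π.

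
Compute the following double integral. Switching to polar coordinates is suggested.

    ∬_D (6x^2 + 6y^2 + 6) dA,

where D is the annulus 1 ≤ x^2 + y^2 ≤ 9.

The region D is 1 ≤ r ≤ 3, 0 ≤ θ ≤ 2π in polar coordinates, where x = r cos(θ), y = r sin(θ), and dA = r dr dθ.

Under the substitution, the integrand becomes 6r^2 + 6, so

    ∬_D (6x^2 + 6y^2 + 6) dA = ∫_{0}^{2π} ∫_{1}^{3} (6r^2 + 6) · r dr dθ.

Inner integral (in r): ∫_{1}^{3} (6r^2 + 6) · r dr = 144.

Outer integral (in θ): ∫_{0}^{2π} (144) dθ = 288π.

Therefore ∬_D (6x^2 + 6y^2 + 6) dA = 288π.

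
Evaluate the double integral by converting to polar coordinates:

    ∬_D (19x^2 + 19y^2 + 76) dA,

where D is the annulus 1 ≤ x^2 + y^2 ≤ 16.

The region D is 1 ≤ r ≤ 4, 0 ≤ θ ≤ 2π in polar coordinates, where x = r cos(θ), y = r sin(θ), and dA = r dr dθ.

Under the substitution, the integrand becomes 19r^2 + 76, so

    ∬_D (19x^2 + 19y^2 + 76) dA = ∫_{0}^{2π} ∫_{1}^{4} (19r^2 + 76) · r dr dθ.

Inner integral (in r): ∫_{1}^{4} (19r^2 + 76) · r dr = 7125/4.

Outer integral (in θ): ∫_{0}^{2π} (7125/4) dθ = 7125π/2.

Therefore ∬_D (19x^2 + 19y^2 + 76) dA = 7125π/2.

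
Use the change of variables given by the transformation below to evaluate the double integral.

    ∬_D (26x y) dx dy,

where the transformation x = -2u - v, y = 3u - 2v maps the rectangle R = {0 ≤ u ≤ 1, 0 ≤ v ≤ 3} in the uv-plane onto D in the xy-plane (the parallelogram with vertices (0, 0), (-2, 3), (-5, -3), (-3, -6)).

Compute the Jacobian determinant of (x, y) with respect to (u, v):

    ∂(x,y)/∂(u,v) = | -2  -1 | = (-2)(-2) - (-1)(3) = 7.
                   | 3  -2 |

Its absolute value is |J| = 7 (the area scaling factor).

Substituting x = -2u - v, y = 3u - 2v into the integrand,

    26x y → -156u^2 + 26u v + 52v^2,

so the integral becomes

    ∬_R (-156u^2 + 26u v + 52v^2) · |J| du dv = ∫_0^1 ∫_0^3 (-1092u^2 + 182u v + 364v^2) dv du.

Inner (v): -3276u^2 + 819u + 3276.
Outer (u): 5187/2.

Therefore ∬_D (26x y) dx dy = 5187/2.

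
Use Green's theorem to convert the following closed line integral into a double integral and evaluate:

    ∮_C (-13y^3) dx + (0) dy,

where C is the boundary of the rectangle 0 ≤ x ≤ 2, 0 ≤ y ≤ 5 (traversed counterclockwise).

Green's theorem converts the closed line integral into a double integral over the enclosed region D:

    ∮_C P dx + Q dy = ∬_D (∂Q/∂x - ∂P/∂y) dA.

Here P = -13y^3, Q = 0, so

    ∂Q/∂x = 0,    ∂P/∂y = -39y^2,
    ∂Q/∂x - ∂P/∂y = 39y^2.

D is the region 0 ≤ x ≤ 2, 0 ≤ y ≤ 5. Evaluating the double integral:

    ∬_D (39y^2) dA = ∫_0^{2} ∫_0^{5} (39y^2) dy dx.

Inner (y from 0 to 5): 1625.
Outer (x from 0 to 2): 3250.

Therefore ∮_C P dx + Q dy = 3250.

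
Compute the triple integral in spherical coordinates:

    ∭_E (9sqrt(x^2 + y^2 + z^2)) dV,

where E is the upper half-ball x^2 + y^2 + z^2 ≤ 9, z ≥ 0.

In spherical coordinates, x = ρ sin(φ) cos(θ), y = ρ sin(φ) sin(θ), z = ρ cos(φ), and dV = ρ^2 sin(φ) dρ dφ dθ.

The integrand becomes 9ρ, so

    ∭_E (9sqrt(x^2 + y^2 + z^2)) dV = ∫_{0}^{2π} ∫_{0}^{π/2} ∫_{0}^{3} (9ρ) · ρ^2 sin(φ) dρ dφ dθ.

Inner (ρ): 729sin(φ)/4.
Middle (φ): 729/4.
Outer (θ): 729π/2.

Therefore the triple integral equals 729π/2.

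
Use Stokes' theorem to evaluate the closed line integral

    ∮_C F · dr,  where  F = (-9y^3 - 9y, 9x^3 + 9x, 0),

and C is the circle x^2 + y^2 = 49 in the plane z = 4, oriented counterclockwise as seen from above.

Let S be the flat disk x^2 + y^2 ≤ 49 in the plane z = 4, with upward unit normal n̂ = ẑ. By Stokes' theorem,

    ∮_C F · dr = ∬_S (∇ × F) · n̂ dS = ∬_D (curl F)_z dA,

where D is the disk x^2 + y^2 ≤ 49.

Compute the curl of F = (-9y^3 - 9y, 9x^3 + 9x, 0):
    (∇ × F)_x = ∂F_z/∂y - ∂F_y/∂z = 0,
    (∇ × F)_y = ∂F_x/∂z - ∂F_z/∂x = 0,
    (∇ × F)_z = ∂F_y/∂x - ∂F_x/∂y = 27x^2 + 27y^2 + 18.

On z = 4, (curl F)_z = 27x^2 + 27y^2 + 18.

Convert to polar (x = r cos θ, y = r sin θ, dA = r dr dθ); the integrand becomes 27r^2 + 18, so

    ∬_D (curl F)_z dA = ∫_0^{2π} ∫_0^{7} (27r^2 + 18) · r dr dθ.

Inner (r from 0 to 7): 66591/4.
Outer (θ from 0 to 2π): 66591π/2.

Therefore ∮_C F · dr = 66591π/2.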